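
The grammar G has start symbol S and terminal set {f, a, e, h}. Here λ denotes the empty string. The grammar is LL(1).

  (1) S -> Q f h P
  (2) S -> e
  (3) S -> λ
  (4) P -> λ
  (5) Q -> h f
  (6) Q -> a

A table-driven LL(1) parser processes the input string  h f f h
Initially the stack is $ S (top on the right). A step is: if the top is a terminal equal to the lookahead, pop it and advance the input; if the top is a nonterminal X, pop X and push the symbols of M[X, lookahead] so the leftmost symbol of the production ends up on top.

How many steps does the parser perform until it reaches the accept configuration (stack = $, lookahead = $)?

step 1: stack=$ S  input=h f f h $  — expand S -> Q f h P
step 2: stack=$ P h f Q  input=h f f h $  — expand Q -> h f
step 3: stack=$ P h f f h  input=h f f h $  — match h
step 4: stack=$ P h f f  input=f f h $  — match f
step 5: stack=$ P h f  input=f h $  — match f
step 6: stack=$ P h  input=h $  — match h
step 7: stack=$ P  input=$  — expand P -> λ
Accept reached after 7 steps.

7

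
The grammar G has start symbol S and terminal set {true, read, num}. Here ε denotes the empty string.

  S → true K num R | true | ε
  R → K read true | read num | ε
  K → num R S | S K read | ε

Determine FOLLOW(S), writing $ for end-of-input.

FIRST(S): from S→true K num R we get {true}; from S→true we get {true}; from S→ε we get {ε}. So FIRST(S) = {ε, true}.
FIRST(K): from K→num R S we get {num}; from K→S K read we get {num, read, true}; from K→ε we get {ε}. So FIRST(K) = {ε, num, read, true}.
FIRST(R): from R→K read true we get {num, read, true}; from R→read num we get {read}; from R→ε we get {ε}. So FIRST(R) = {ε, num, read, true}.
FOLLOW(S) includes $ since S is the start symbol.
FOLLOW(K): in S→true K num R, K is followed by num R with FIRST {num}; in R→K read true, K is followed by read true with FIRST {read}; in K→S K read, K is followed by read with FIRST {read}. Thus FOLLOW(K) = {num, read}.
FOLLOW(S): in K→num R S, the suffix after S is empty, so FOLLOW(S) ⊇ FOLLOW(K) = {num, read}; in K→S K read, S is followed by K read with FIRST {num, read, true}. Thus FOLLOW(S) = {$, num, read, true}.
FOLLOW(R): in S→true K num R, the suffix after R is empty, so FOLLOW(R) ⊇ FOLLOW(S) = {$, num, read, true}; in K→num R S, R is followed by S with FIRST {ε, true}; in K→num R S, the suffix after R is nullable, so FOLLOW(R) ⊇ FOLLOW(K) = {num, read}. Thus FOLLOW(R) = {$, num, read, true}.

{$, num, read, true}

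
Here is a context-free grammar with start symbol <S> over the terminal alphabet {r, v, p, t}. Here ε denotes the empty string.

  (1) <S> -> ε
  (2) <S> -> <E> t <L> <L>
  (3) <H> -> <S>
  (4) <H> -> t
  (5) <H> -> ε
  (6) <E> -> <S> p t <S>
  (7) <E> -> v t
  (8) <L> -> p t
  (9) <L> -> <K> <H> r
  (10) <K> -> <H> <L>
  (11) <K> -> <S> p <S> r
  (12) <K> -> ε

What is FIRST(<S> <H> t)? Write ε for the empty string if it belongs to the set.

FIRST(<S>) = {ε, p, v}  (via <E> t <L> <L>)
FIRST(<H>) = {ε, p, t, v}  (via <S>)
FIRST(<E>) = {p, v}  (via <S> p t <S>)
FIRST(<L>) = {p, r, t, v}  (via <K> <H> r)
FIRST(<K>) = {ε, p, r, t, v}  (via <H> <L>, <S> p <S> r)
FIRST(<S> <H> t): take FIRST of each symbol in turn, carrying on past any symbol whose FIRST contains ε; result {p, t, v}.

{p, t, v}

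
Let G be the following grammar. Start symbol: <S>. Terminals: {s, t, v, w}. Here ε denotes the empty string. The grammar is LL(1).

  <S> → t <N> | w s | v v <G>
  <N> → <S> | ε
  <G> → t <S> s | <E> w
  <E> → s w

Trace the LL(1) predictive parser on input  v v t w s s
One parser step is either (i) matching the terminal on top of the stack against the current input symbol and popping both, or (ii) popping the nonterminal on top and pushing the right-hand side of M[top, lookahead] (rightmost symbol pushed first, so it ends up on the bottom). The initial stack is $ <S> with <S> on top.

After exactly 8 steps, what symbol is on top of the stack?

s

step 1: stack=$ <S>  input=v v t w s s $  — expand <S> → v v <G>
step 2: stack=$ <G> v v  input=v v t w s s $  — match v
step 3: stack=$ <G> v  input=v t w s s $  — match v
step 4: stack=$ <G>  input=t w s s $  — expand <G> → t <S> s
step 5: stack=$ s <S> t  input=t w s s $  — match t
step 6: stack=$ s <S>  input=w s s $  — expand <S> → w s
step 7: stack=$ s s w  input=w s s $  — match w
step 8: stack=$ s s  input=s s $  — match s
Stack after step 8: $ s (top = s).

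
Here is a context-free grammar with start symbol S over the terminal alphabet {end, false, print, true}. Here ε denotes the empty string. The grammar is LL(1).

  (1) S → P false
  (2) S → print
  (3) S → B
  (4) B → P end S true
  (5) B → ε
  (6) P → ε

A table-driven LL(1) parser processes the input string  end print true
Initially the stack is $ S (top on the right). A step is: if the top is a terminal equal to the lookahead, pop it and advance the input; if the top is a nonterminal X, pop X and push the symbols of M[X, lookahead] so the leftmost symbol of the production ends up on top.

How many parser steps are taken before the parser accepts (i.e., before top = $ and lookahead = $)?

7

     Stack           Input             Action
  1  $ S             end print true $  expand S → B
  2  $ B             end print true $  expand B → P end S true
  3  $ true S end P  end print true $  expand P → ε
  4  $ true S end    end print true $  match end
  5  $ true S        print true $      expand S → print
  6  $ true print    print true $      match print
  7  $ true          true $            match true
Accept reached after 7 steps.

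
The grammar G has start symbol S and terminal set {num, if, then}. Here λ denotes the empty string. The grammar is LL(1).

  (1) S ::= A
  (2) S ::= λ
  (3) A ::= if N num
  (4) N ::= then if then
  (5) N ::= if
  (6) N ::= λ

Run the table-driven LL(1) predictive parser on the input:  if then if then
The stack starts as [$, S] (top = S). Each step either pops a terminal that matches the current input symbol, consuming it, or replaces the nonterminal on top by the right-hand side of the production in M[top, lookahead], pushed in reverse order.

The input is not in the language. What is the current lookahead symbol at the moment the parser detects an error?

$

     Stack               Input              Action
  1  $ S                 if then if then $  expand S ::= A
  2  $ A                 if then if then $  expand A ::= if N num
  3  $ num N if          if then if then $  match if
  4  $ num N             then if then $     expand N ::= then if then
  5  $ num then if then  then if then $     match then
  6  $ num then if       if then $          match if
  7  $ num then          then $             match then
  8  $ num               $                  error: top is terminal num but lookahead is $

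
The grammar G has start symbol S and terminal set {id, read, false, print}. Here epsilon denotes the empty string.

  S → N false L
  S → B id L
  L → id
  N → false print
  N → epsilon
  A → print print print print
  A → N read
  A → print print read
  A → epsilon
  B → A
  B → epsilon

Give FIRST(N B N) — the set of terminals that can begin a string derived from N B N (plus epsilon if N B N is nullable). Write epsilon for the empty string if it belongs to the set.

{epsilon, false, print, read}

FIRST(L): from L→id we get {id}. So FIRST(L) = {id}.
FIRST(N): from N→false print we get {false}; from N→epsilon we get {epsilon}. So FIRST(N) = {epsilon, false}.
FIRST(A): from A→print print print print we get {print}; from A→N read we get {false, read}; from A→print print read we get {print}; from A→epsilon we get {epsilon}. So FIRST(A) = {epsilon, false, print, read}.
FIRST(B): from B→A we get {epsilon, false, print, read}; from B→epsilon we get {epsilon}. So FIRST(B) = {epsilon, false, print, read}.
FIRST(S): from S→N false L we get {false}; from S→B id L we get {false, id, print, read}. So FIRST(S) = {false, id, print, read}.
FIRST(N B N): take FIRST of each symbol in turn, carrying on past any symbol whose FIRST contains epsilon; result {epsilon, false, print, read}.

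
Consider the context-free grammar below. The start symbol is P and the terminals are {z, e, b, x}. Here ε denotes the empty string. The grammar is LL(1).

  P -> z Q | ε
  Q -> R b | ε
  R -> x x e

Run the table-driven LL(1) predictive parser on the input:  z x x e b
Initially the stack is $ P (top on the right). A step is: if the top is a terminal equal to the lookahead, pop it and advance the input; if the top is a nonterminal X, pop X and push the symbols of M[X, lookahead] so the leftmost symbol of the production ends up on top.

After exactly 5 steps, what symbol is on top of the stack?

x

     Stack      Input        Action
  1  $ P        z x x e b $  expand P -> z Q
  2  $ Q z      z x x e b $  match z
  3  $ Q        x x e b $    expand Q -> R b
  4  $ b R      x x e b $    expand R -> x x e
  5  $ b e x x  x x e b $    match x
Stack after step 5: $ b e x (top = x).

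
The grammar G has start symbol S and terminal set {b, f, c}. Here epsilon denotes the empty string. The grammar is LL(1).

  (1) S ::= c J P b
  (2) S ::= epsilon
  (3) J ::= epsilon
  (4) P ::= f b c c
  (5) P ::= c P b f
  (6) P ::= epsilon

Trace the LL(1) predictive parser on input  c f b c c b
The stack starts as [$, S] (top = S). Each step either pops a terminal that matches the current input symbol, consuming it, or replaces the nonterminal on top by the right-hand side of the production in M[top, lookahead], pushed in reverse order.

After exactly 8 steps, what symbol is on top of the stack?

b

step 1: stack=$ S  input=c f b c c b $  — expand S ::= c J P b
step 2: stack=$ b P J c  input=c f b c c b $  — match c
step 3: stack=$ b P J  input=f b c c b $  — expand J ::= epsilon
step 4: stack=$ b P  input=f b c c b $  — expand P ::= f b c c
step 5: stack=$ b c c b f  input=f b c c b $  — match f
step 6: stack=$ b c c b  input=b c c b $  — match b
step 7: stack=$ b c c  input=c c b $  — match c
step 8: stack=$ b c  input=c b $  — match c
Stack after step 8: $ b (top = b).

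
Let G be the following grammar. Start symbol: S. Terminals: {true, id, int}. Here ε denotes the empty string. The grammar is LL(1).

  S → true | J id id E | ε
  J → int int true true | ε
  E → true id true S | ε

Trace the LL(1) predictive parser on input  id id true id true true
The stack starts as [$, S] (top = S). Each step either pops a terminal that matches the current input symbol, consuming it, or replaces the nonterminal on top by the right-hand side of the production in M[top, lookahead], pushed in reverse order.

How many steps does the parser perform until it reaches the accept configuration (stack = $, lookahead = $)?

step 1: stack=$ S  input=id id true id true true $  — expand S → J id id E
step 2: stack=$ E id id J  input=id id true id true true $  — expand J → ε
step 3: stack=$ E id id  input=id id true id true true $  — match id
step 4: stack=$ E id  input=id true id true true $  — match id
step 5: stack=$ E  input=true id true true $  — expand E → true id true S
step 6: stack=$ S true id true  input=true id true true $  — match true
step 7: stack=$ S true id  input=id true true $  — match id
step 8: stack=$ S true  input=true true $  — match true
step 9: stack=$ S  input=true $  — expand S → true
step 10: stack=$ true  input=true $  — match true
Accept reached after 10 steps.

10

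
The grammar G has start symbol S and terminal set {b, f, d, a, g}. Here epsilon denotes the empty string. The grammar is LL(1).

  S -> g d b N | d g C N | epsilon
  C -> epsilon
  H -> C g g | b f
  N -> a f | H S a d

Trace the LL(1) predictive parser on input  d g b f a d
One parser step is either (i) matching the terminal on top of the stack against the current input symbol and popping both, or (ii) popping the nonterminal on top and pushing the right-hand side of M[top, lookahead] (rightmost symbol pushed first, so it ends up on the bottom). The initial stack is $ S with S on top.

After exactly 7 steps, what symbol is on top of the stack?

step 1: stack=$ S  input=d g b f a d $  — expand S -> d g C N
step 2: stack=$ N C g d  input=d g b f a d $  — match d
step 3: stack=$ N C g  input=g b f a d $  — match g
step 4: stack=$ N C  input=b f a d $  — expand C -> epsilon
step 5: stack=$ N  input=b f a d $  — expand N -> H S a d
step 6: stack=$ d a S H  input=b f a d $  — expand H -> b f
step 7: stack=$ d a S f b  input=b f a d $  — match b
Stack after step 7: $ d a S f (top = f).

f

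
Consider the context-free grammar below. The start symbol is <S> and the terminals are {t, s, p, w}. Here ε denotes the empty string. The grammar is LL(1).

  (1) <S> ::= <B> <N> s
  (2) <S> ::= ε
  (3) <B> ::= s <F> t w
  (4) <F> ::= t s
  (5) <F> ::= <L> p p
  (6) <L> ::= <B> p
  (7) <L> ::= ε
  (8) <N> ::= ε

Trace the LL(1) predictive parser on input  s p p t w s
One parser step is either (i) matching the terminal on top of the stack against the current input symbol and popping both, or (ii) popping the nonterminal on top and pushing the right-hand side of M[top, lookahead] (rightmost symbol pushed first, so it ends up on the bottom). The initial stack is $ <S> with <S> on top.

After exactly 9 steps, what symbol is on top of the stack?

<N>

step 1: stack=$ <S>  input=s p p t w s $  — expand <S> ::= <B> <N> s
step 2: stack=$ s <N> <B>  input=s p p t w s $  — expand <B> ::= s <F> t w
step 3: stack=$ s <N> w t <F> s  input=s p p t w s $  — match s
step 4: stack=$ s <N> w t <F>  input=p p t w s $  — expand <F> ::= <L> p p
step 5: stack=$ s <N> w t p p <L>  input=p p t w s $  — expand <L> ::= ε
step 6: stack=$ s <N> w t p p  input=p p t w s $  — match p
step 7: stack=$ s <N> w t p  input=p t w s $  — match p
step 8: stack=$ s <N> w t  input=t w s $  — match t
step 9: stack=$ s <N> w  input=w s $  — match w
Stack after step 9: $ s <N> (top = <N>).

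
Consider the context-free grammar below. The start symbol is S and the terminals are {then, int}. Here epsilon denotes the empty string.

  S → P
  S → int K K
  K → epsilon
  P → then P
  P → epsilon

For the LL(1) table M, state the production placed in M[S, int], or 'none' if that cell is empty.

S → int K K

FIRST(K) = {epsilon}
FIRST(P) = {epsilon, then}
FIRST(S) = {epsilon, int, then}  (via P)
FOLLOW(S) includes $ since S is the start symbol.
FOLLOW(S): S appears on no right-hand side. Thus FOLLOW(S) = {$}.
For S → P: FIRST(P) = {epsilon, then}, so it goes in M[S, t] for t ∈ {then}; since epsilon ∈ FIRST, also for every t ∈ FOLLOW(S) = {$}.
For S → int K K: FIRST(int K K) = {int}, so it goes in M[S, t] for t ∈ {int}.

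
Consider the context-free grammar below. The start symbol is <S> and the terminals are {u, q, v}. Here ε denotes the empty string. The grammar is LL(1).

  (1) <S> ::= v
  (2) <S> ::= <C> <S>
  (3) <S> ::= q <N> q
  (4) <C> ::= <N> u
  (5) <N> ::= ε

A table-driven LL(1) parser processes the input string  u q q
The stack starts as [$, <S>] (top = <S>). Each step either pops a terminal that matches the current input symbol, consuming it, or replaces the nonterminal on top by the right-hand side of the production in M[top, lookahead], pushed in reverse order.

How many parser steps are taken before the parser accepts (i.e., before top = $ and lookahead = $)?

step 1: stack=$ <S>  input=u q q $  — expand <S> ::= <C> <S>
step 2: stack=$ <S> <C>  input=u q q $  — expand <C> ::= <N> u
step 3: stack=$ <S> u <N>  input=u q q $  — expand <N> ::= ε
step 4: stack=$ <S> u  input=u q q $  — match u
step 5: stack=$ <S>  input=q q $  — expand <S> ::= q <N> q
step 6: stack=$ q <N> q  input=q q $  — match q
step 7: stack=$ q <N>  input=q $  — expand <N> ::= ε
step 8: stack=$ q  input=q $  — match q
Accept reached after 8 steps.

8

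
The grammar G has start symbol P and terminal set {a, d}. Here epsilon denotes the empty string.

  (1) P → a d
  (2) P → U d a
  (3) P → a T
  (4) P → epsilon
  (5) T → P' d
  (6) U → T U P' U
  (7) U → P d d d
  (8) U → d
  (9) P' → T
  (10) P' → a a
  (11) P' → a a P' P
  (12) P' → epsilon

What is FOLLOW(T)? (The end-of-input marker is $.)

FIRST(P): from P→a d we get {a}; from P→U d a we get {a, d}; from P→a T we get {a}; from P→epsilon we get {epsilon}. So FIRST(P) = {epsilon, a, d}.
FIRST(T): from T→P' d we get {a, d}. So FIRST(T) = {a, d}.
FIRST(U): from U→T U P' U we get {a, d}; from U→P d d d we get {a, d}; from U→d we get {d}. So FIRST(U) = {a, d}.
FIRST(P'): from P'→T we get {a, d}; from P'→a a we get {a}; from P'→a a P' P we get {a}; from P'→epsilon we get {epsilon}. So FIRST(P') = {epsilon, a, d}.
FOLLOW(P) includes $ since P is the start symbol.
FOLLOW(U): in P→U d a, U is followed by d a with FIRST {d}; in U→T U P' U (occurrence 1), U is followed by P' U with FIRST {a, d}; in U→T U P' U (occurrence 2), the suffix after U is empty (adds nothing new). Thus FOLLOW(U) = {a, d}.
FOLLOW(P'): in T→P' d, P' is followed by d with FIRST {d}; in U→T U P' U, P' is followed by U with FIRST {a, d}; in P'→a a P' P, P' is followed by P with FIRST {epsilon, a, d}; in P'→a a P' P, the suffix after P' is nullable (adds nothing new). Thus FOLLOW(P') = {a, d}.
FOLLOW(P): in U→P d d d, P is followed by d d d with FIRST {d}; in P'→a a P' P, the suffix after P is empty, so FOLLOW(P) ⊇ FOLLOW(P') = {a, d}. Thus FOLLOW(P) = {$, a, d}.
FOLLOW(T): in P→a T, the suffix after T is empty, so FOLLOW(T) ⊇ FOLLOW(P) = {$, a, d}; in U→T U P' U, T is followed by U P' U with FIRST {a, d}; in P'→T, the suffix after T is empty, so FOLLOW(T) ⊇ FOLLOW(P') = {a, d}. Thus FOLLOW(T) = {$, a, d}.

{$, a, d}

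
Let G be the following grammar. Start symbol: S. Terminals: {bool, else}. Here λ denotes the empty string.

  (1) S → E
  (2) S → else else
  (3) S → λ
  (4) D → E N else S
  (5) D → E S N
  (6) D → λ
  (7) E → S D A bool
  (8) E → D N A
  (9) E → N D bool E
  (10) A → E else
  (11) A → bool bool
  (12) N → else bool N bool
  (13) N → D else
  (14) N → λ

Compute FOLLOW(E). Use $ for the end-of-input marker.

FIRST(S) = {λ, bool, else}  (via E)
FIRST(D) = {λ, bool, else}  (via E N else S, E S N)
FIRST(N) = {λ, bool, else}  (via D else)
FIRST(E) = {bool, else}  (via S D A bool, D N A, N D bool E)
FIRST(A) = {bool, else}  (via E else)
FOLLOW(S) includes $ since S is the start symbol.
FOLLOW(D): in E→S D A bool, D is followed by A bool with FIRST {bool, else}; in E→D N A, D is followed by N A with FIRST {bool, else}; in E→N D bool E, D is followed by bool E with FIRST {bool}; in N→D else, D is followed by else with FIRST {else}. Thus FOLLOW(D) = {bool, else}.
FOLLOW(S): in D→E N else S, the suffix after S is empty, so FOLLOW(S) ⊇ FOLLOW(D) = {bool, else}; in D→E S N, S is followed by N with FIRST {λ, bool, else}; in D→E S N, the suffix after S is nullable, so FOLLOW(S) ⊇ FOLLOW(D) = {bool, else}; in E→S D A bool, S is followed by D A bool with FIRST {bool, else}. Thus FOLLOW(S) = {$, bool, else}.
FOLLOW(E): in S→E, the suffix after E is empty, so FOLLOW(E) ⊇ FOLLOW(S) = {$, bool, else}; in D→E N else S, E is followed by N else S with FIRST {bool, else}; in D→E S N, E is followed by S N with FIRST {λ, bool, else}; in D→E S N, the suffix after E is nullable, so FOLLOW(E) ⊇ FOLLOW(D) = {bool, else}; in E→N D bool E, the suffix after E is empty (adds nothing new); in A→E else, E is followed by else with FIRST {else}. Thus FOLLOW(E) = {$, bool, else}.
FOLLOW(A): in E→S D A bool, A is followed by bool with FIRST {bool}; in E→D N A, the suffix after A is empty, so FOLLOW(A) ⊇ FOLLOW(E) = {$, bool, else}. Thus FOLLOW(A) = {$, bool, else}.
FOLLOW(N): in D→E N else S, N is followed by else S with FIRST {else}; in D→E S N, the suffix after N is empty, so FOLLOW(N) ⊇ FOLLOW(D) = {bool, else}; in E→D N A, N is followed by A with FIRST {bool, else}; in E→N D bool E, N is followed by D bool E with FIRST {bool, else}; in N→else bool N bool, N is followed by bool with FIRST {bool}. Thus FOLLOW(N) = {bool, else}.

{$, bool, else}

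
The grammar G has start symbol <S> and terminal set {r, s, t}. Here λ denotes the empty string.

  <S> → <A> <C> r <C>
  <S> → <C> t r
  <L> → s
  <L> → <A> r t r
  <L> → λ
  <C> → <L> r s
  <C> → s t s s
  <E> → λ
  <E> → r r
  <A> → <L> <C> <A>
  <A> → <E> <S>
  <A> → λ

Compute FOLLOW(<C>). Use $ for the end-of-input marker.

{$, r, s, t}

FIRST(<E>) = {λ, r}
FIRST(<S>) = {r, s}  (via <A> <C> r <C>, <C> t r)
FIRST(<L>) = {λ, r, s}  (via <A> r t r)
FIRST(<C>) = {r, s}  (via <L> r s)
FIRST(<A>) = {λ, r, s}  (via <L> <C> <A>, <E> <S>)
FOLLOW(<S>) includes $ since <S> is the start symbol.
FOLLOW(<L>): in <C>→<L> r s, <L> is followed by r s with FIRST {r}; in <A>→<L> <C> <A>, <L> is followed by <C> <A> with FIRST {r, s}. Thus FOLLOW(<L>) = {r, s}.
FOLLOW(<E>): in <A>→<E> <S>, <E> is followed by <S> with FIRST {r, s}. Thus FOLLOW(<E>) = {r, s}.
FOLLOW(<A>): in <S>→<A> <C> r <C>, <A> is followed by <C> r <C> with FIRST {r, s}; in <L>→<A> r t r, <A> is followed by r t r with FIRST {r}; in <A>→<L> <C> <A>, the suffix after <A> is empty (adds nothing new). Thus FOLLOW(<A>) = {r, s}.
FOLLOW(<S>): in <A>→<E> <S>, the suffix after <S> is empty, so FOLLOW(<S>) ⊇ FOLLOW(<A>) = {r, s}. Thus FOLLOW(<S>) = {$, r, s}.
FOLLOW(<C>): in <S>→<A> <C> r <C> (occurrence 1), <C> is followed by r <C> with FIRST {r}; in <S>→<A> <C> r <C> (occurrence 2), the suffix after <C> is empty, so FOLLOW(<C>) ⊇ FOLLOW(<S>) = {$, r, s}; in <S>→<C> t r, <C> is followed by t r with FIRST {t}; in <A>→<L> <C> <A>, <C> is followed by <A> with FIRST {λ, r, s}; in <A>→<L> <C> <A>, the suffix after <C> is nullable, so FOLLOW(<C>) ⊇ FOLLOW(<A>) = {r, s}. Thus FOLLOW(<C>) = {$, r, s, t}.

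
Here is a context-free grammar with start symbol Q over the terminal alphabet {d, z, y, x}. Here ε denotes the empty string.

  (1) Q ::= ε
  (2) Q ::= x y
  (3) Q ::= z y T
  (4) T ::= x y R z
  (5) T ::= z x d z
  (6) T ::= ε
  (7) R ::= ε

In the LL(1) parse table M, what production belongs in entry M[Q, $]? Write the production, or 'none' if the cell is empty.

FIRST(Q) = {ε, x, z}
FIRST(T) = {ε, x, z}
FIRST(R) = {ε}
FOLLOW(Q) includes $ since Q is the start symbol.
FOLLOW(Q): Q appears on no right-hand side. Thus FOLLOW(Q) = {$}.
For Q ::= ε: FIRST(ε) = {ε}, so it goes in M[Q, t] for t ∈ {}; since ε ∈ FIRST, also for every t ∈ FOLLOW(Q) = {$}.
For Q ::= x y: FIRST(x y) = {x}, so it goes in M[Q, t] for t ∈ {x}.
For Q ::= z y T: FIRST(z y T) = {z}, so it goes in M[Q, t] for t ∈ {z}.

Q ::= ε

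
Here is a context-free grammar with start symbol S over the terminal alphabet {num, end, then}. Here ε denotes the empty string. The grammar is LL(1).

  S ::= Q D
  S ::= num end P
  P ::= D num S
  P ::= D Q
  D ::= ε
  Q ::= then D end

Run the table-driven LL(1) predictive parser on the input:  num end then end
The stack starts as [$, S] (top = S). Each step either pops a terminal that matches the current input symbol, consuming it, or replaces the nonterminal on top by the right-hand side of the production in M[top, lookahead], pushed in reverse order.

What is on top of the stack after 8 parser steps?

end

step 1: stack=$ S  input=num end then end $  — expand S ::= num end P
step 2: stack=$ P end num  input=num end then end $  — match num
step 3: stack=$ P end  input=end then end $  — match end
step 4: stack=$ P  input=then end $  — expand P ::= D Q
step 5: stack=$ Q D  input=then end $  — expand D ::= ε
step 6: stack=$ Q  input=then end $  — expand Q ::= then D end
step 7: stack=$ end D then  input=then end $  — match then
step 8: stack=$ end D  input=end $  — expand D ::= ε
Stack after step 8: $ end (top = end).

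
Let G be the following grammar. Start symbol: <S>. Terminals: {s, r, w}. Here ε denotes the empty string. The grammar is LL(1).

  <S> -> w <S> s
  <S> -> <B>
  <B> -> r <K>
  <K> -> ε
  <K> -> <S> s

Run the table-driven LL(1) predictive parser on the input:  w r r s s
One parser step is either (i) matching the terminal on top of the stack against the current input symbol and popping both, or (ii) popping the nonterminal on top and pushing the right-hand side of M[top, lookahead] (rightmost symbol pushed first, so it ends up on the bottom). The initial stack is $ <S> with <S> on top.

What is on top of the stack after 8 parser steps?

     Stack      Input        Action
  1  $ <S>      w r r s s $  expand <S> -> w <S> s
  2  $ s <S> w  w r r s s $  match w
  3  $ s <S>    r r s s $    expand <S> -> <B>
  4  $ s <B>    r r s s $    expand <B> -> r <K>
  5  $ s <K> r  r r s s $    match r
  6  $ s <K>    r s s $      expand <K> -> <S> s
  7  $ s s <S>  r s s $      expand <S> -> <B>
  8  $ s s <B>  r s s $      expand <B> -> r <K>
Stack after step 8: $ s s <K> r (top = r).

r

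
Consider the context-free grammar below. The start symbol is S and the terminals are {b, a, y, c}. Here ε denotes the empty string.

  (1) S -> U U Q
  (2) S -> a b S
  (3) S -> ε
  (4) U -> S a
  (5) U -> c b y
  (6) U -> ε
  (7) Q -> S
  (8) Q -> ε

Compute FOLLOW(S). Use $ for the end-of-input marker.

{$, a}

FIRST(S) = {ε, a, c}  (via U U Q)
FIRST(U) = {ε, a, c}  (via S a)
FIRST(Q) = {ε, a, c}  (via S)
FOLLOW(S) includes $ since S is the start symbol.
FOLLOW(S): in S->a b S, the suffix after S is empty (adds nothing new); in U->S a, S is followed by a with FIRST {a}; in Q->S, the suffix after S is empty, so FOLLOW(S) ⊇ FOLLOW(Q) = {$, a}. Thus FOLLOW(S) = {$, a}.
FOLLOW(U): in S->U U Q (occurrence 1), U is followed by U Q with FIRST {ε, a, c}; in S->U U Q (occurrence 1), the suffix after U is nullable, so FOLLOW(U) ⊇ FOLLOW(S) = {$, a}; in S->U U Q (occurrence 2), U is followed by Q with FIRST {ε, a, c}; in S->U U Q (occurrence 2), the suffix after U is nullable, so FOLLOW(U) ⊇ FOLLOW(S) = {$, a}. Thus FOLLOW(U) = {$, a, c}.
FOLLOW(Q): in S->U U Q, the suffix after Q is empty, so FOLLOW(Q) ⊇ FOLLOW(S) = {$, a}. Thus FOLLOW(Q) = {$, a}.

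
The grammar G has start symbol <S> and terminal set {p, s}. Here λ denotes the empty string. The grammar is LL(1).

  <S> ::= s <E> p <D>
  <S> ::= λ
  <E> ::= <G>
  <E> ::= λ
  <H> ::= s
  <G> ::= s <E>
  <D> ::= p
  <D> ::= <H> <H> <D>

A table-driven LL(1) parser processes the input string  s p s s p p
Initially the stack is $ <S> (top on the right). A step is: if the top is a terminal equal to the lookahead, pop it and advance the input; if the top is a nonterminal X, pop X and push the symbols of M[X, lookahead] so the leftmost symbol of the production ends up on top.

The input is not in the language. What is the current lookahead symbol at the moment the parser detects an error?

p

      Stack          Input          Action
   1  $ <S>          s p s s p p $  expand <S> ::= s <E> p <D>
   2  $ <D> p <E> s  s p s s p p $  match s
   3  $ <D> p <E>    p s s p p $    expand <E> ::= λ
   4  $ <D> p        p s s p p $    match p
   5  $ <D>          s s p p $      expand <D> ::= <H> <H> <D>
   6  $ <D> <H> <H>  s s p p $      expand <H> ::= s
   7  $ <D> <H> s    s s p p $      match s
   8  $ <D> <H>      s p p $        expand <H> ::= s
   9  $ <D> s        s p p $        match s
  10  $ <D>          p p $          expand <D> ::= p
  11  $ p            p p $          match p
  12  $              p $            error: stack empty but input remains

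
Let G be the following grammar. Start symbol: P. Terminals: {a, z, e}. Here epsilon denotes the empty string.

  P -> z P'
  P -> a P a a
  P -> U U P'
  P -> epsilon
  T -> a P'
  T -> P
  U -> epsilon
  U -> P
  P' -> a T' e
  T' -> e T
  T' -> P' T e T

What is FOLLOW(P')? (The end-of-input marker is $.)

FIRST(P') = {a}
FIRST(T') = {a, e}  (via P' T e T)
FIRST(P) = {epsilon, a, z}  (via U U P')
FIRST(T) = {epsilon, a, z}  (via P)
FIRST(U) = {epsilon, a, z}  (via P)
FOLLOW(P) includes $ since P is the start symbol.
FOLLOW(U): in P->U U P' (occurrence 1), U is followed by U P' with FIRST {a, z}; in P->U U P' (occurrence 2), U is followed by P' with FIRST {a}. Thus FOLLOW(U) = {a, z}.
FOLLOW(T'): in P'->a T' e, T' is followed by e with FIRST {e}. Thus FOLLOW(T') = {e}.
FOLLOW(T): in T'->e T, the suffix after T is empty, so FOLLOW(T) ⊇ FOLLOW(T') = {e}; in T'->P' T e T (occurrence 1), T is followed by e T with FIRST {e}; in T'->P' T e T (occurrence 2), the suffix after T is empty, so FOLLOW(T) ⊇ FOLLOW(T') = {e}. Thus FOLLOW(T) = {e}.
FOLLOW(P): in P->a P a a, P is followed by a a with FIRST {a}; in T->P, the suffix after P is empty, so FOLLOW(P) ⊇ FOLLOW(T) = {e}; in U->P, the suffix after P is empty, so FOLLOW(P) ⊇ FOLLOW(U) = {a, z}. Thus FOLLOW(P) = {$, a, e, z}.
FOLLOW(P'): in P->z P', the suffix after P' is empty, so FOLLOW(P') ⊇ FOLLOW(P) = {$, a, e, z}; in P->U U P', the suffix after P' is empty, so FOLLOW(P') ⊇ FOLLOW(P) = {$, a, e, z}; in T->a P', the suffix after P' is empty, so FOLLOW(P') ⊇ FOLLOW(T) = {e}; in T'->P' T e T, P' is followed by T e T with FIRST {a, e, z}. Thus FOLLOW(P') = {$, a, e, z}.

{$, a, e, z}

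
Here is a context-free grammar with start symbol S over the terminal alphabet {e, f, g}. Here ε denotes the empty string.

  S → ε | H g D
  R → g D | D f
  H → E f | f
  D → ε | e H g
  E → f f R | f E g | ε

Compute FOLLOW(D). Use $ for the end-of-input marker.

{$, f, g}

FIRST(D): from D→ε we get {ε}; from D→e H g we get {e}. So FIRST(D) = {ε, e}.
FIRST(E): from E→f f R we get {f}; from E→f E g we get {f}; from E→ε we get {ε}. So FIRST(E) = {ε, f}.
FIRST(R): from R→g D we get {g}; from R→D f we get {e, f}. So FIRST(R) = {e, f, g}.
FIRST(H): from H→E f we get {f}; from H→f we get {f}. So FIRST(H) = {f}.
FIRST(S): from S→ε we get {ε}; from S→H g D we get {f}. So FIRST(S) = {ε, f}.
FOLLOW(S) includes $ since S is the start symbol.
FOLLOW(S): S appears on no right-hand side. Thus FOLLOW(S) = {$}.
FOLLOW(H): in S→H g D, H is followed by g D with FIRST {g}; in D→e H g, H is followed by g with FIRST {g}. Thus FOLLOW(H) = {g}.
FOLLOW(E): in H→E f, E is followed by f with FIRST {f}; in E→f E g, E is followed by g with FIRST {g}. Thus FOLLOW(E) = {f, g}.
FOLLOW(R): in E→f f R, the suffix after R is empty, so FOLLOW(R) ⊇ FOLLOW(E) = {f, g}. Thus FOLLOW(R) = {f, g}.
FOLLOW(D): in S→H g D, the suffix after D is empty, so FOLLOW(D) ⊇ FOLLOW(S) = {$}; in R→g D, the suffix after D is empty, so FOLLOW(D) ⊇ FOLLOW(R) = {f, g}; in R→D f, D is followed by f with FIRST {f}. Thus FOLLOW(D) = {$, f, g}.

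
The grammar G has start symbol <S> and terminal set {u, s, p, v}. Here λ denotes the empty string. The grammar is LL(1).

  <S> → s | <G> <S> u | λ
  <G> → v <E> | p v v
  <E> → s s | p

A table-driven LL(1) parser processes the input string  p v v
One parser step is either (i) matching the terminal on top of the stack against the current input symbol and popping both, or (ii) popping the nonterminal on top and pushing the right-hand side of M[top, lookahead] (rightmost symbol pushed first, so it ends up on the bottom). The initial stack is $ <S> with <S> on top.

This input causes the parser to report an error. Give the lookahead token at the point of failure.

     Stack          Input    Action
  1  $ <S>          p v v $  expand <S> → <G> <S> u
  2  $ u <S> <G>    p v v $  expand <G> → p v v
  3  $ u <S> v v p  p v v $  match p
  4  $ u <S> v v    v v $    match v
  5  $ u <S> v      v $      match v
  6  $ u <S>        $        expand <S> → λ
  7  $ u            $        error: top is terminal u but lookahead is $

$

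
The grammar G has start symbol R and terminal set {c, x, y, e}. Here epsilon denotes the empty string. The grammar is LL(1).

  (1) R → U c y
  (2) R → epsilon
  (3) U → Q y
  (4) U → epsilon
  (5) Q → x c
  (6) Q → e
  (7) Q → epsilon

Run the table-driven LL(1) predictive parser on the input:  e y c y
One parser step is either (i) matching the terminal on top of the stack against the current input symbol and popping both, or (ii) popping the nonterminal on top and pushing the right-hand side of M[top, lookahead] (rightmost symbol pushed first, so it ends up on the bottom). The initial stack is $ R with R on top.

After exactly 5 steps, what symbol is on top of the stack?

c

     Stack      Input      Action
  1  $ R        e y c y $  expand R → U c y
  2  $ y c U    e y c y $  expand U → Q y
  3  $ y c y Q  e y c y $  expand Q → e
  4  $ y c y e  e y c y $  match e
  5  $ y c y    y c y $    match y
Stack after step 5: $ y c (top = c).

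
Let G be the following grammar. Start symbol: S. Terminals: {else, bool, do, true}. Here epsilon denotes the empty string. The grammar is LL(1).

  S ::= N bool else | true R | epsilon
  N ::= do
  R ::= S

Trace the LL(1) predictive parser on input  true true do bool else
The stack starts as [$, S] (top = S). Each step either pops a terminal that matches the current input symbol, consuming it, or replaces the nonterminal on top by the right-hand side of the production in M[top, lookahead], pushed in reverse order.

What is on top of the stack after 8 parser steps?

do

step 1: stack=$ S  input=true true do bool else $  — expand S ::= true R
step 2: stack=$ R true  input=true true do bool else $  — match true
step 3: stack=$ R  input=true do bool else $  — expand R ::= S
step 4: stack=$ S  input=true do bool else $  — expand S ::= true R
step 5: stack=$ R true  input=true do bool else $  — match true
step 6: stack=$ R  input=do bool else $  — expand R ::= S
step 7: stack=$ S  input=do bool else $  — expand S ::= N bool else
step 8: stack=$ else bool N  input=do bool else $  — expand N ::= do
Stack after step 8: $ else bool do (top = do).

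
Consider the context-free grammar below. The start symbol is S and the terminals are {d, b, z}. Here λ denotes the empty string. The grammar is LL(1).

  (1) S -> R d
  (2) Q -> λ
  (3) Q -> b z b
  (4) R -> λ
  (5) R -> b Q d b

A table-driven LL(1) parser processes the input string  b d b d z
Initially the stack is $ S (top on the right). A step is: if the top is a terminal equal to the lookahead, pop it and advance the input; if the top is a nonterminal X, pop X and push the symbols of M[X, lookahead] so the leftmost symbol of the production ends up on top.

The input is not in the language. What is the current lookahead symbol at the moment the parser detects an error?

     Stack        Input        Action
  1  $ S          b d b d z $  expand S -> R d
  2  $ d R        b d b d z $  expand R -> b Q d b
  3  $ d b d Q b  b d b d z $  match b
  4  $ d b d Q    d b d z $    expand Q -> λ
  5  $ d b d      d b d z $    match d
  6  $ d b        b d z $      match b
  7  $ d          d z $        match d
  8  $            z $          error: stack empty but input remains

z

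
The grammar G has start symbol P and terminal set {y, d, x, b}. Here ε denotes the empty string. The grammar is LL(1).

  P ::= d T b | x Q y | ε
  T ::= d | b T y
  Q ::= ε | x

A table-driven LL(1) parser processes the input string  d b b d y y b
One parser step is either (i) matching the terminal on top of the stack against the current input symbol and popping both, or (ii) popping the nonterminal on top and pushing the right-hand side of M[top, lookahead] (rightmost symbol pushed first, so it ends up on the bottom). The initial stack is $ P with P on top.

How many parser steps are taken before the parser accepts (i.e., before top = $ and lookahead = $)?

      Stack        Input            Action
   1  $ P          d b b d y y b $  expand P ::= d T b
   2  $ b T d      d b b d y y b $  match d
   3  $ b T        b b d y y b $    expand T ::= b T y
   4  $ b y T b    b b d y y b $    match b
   5  $ b y T      b d y y b $      expand T ::= b T y
   6  $ b y y T b  b d y y b $      match b
   7  $ b y y T    d y y b $        expand T ::= d
   8  $ b y y d    d y y b $        match d
   9  $ b y y      y y b $          match y
  10  $ b y        y b $            match y
  11  $ b          b $              match b
Accept reached after 11 steps.

11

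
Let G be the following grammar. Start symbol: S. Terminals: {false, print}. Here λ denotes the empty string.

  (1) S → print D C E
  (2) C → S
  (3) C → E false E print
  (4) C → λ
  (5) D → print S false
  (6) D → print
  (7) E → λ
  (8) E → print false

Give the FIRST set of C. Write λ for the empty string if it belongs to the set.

{λ, false, print}

FIRST(S) = {print}
FIRST(D) = {print}
FIRST(E) = {λ, print}
FIRST(C) = {λ, false, print}  (via S, E false E print)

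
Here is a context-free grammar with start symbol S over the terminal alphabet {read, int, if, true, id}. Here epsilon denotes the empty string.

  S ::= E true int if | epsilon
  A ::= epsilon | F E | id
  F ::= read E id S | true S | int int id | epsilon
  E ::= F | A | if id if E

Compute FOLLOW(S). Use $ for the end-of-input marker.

FIRST(F) = {epsilon, int, read, true}
FIRST(S) = {epsilon, id, if, int, read, true}  (via E true int if)
FIRST(A) = {epsilon, id, if, int, read, true}  (via F E)
FIRST(E) = {epsilon, id, if, int, read, true}  (via F, A)
FOLLOW(S) includes $ since S is the start symbol.
FOLLOW(S): in F::=read E id S, the suffix after S is empty, so FOLLOW(S) ⊇ FOLLOW(F) = {id, if, int, read, true}; in F::=true S, the suffix after S is empty, so FOLLOW(S) ⊇ FOLLOW(F) = {id, if, int, read, true}. Thus FOLLOW(S) = {$, id, if, int, read, true}.
FOLLOW(A): in E::=A, the suffix after A is empty, so FOLLOW(A) ⊇ FOLLOW(E) = {id, true}. Thus FOLLOW(A) = {id, true}.
FOLLOW(E): in S::=E true int if, E is followed by true int if with FIRST {true}; in A::=F E, the suffix after E is empty, so FOLLOW(E) ⊇ FOLLOW(A) = {id, true}; in F::=read E id S, E is followed by id S with FIRST {id}; in E::=if id if E, the suffix after E is empty (adds nothing new). Thus FOLLOW(E) = {id, true}.
FOLLOW(F): in A::=F E, F is followed by E with FIRST {epsilon, id, if, int, read, true}; in A::=F E, the suffix after F is nullable, so FOLLOW(F) ⊇ FOLLOW(A) = {id, true}; in E::=F, the suffix after F is empty, so FOLLOW(F) ⊇ FOLLOW(E) = {id, true}. Thus FOLLOW(F) = {id, if, int, read, true}.

{$, id, if, int, read, true}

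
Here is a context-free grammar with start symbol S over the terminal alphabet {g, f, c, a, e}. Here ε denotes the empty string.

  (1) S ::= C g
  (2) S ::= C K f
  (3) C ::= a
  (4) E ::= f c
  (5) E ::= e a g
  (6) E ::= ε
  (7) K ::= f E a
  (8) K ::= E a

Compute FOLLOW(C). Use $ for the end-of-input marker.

{a, e, f, g}

FIRST(C) = {a}
FIRST(E) = {ε, e, f}
FIRST(S) = {a}  (via C g, C K f)
FIRST(K) = {a, e, f}  (via E a)
FOLLOW(S) includes $ since S is the start symbol.
FOLLOW(S): S appears on no right-hand side. Thus FOLLOW(S) = {$}.
FOLLOW(C): in S::=C g, C is followed by g with FIRST {g}; in S::=C K f, C is followed by K f with FIRST {a, e, f}. Thus FOLLOW(C) = {a, e, f, g}.
FOLLOW(E): in K::=f E a, E is followed by a with FIRST {a}; in K::=E a, E is followed by a with FIRST {a}. Thus FOLLOW(E) = {a}.
FOLLOW(K): in S::=C K f, K is followed by f with FIRST {f}. Thus FOLLOW(K) = {f}.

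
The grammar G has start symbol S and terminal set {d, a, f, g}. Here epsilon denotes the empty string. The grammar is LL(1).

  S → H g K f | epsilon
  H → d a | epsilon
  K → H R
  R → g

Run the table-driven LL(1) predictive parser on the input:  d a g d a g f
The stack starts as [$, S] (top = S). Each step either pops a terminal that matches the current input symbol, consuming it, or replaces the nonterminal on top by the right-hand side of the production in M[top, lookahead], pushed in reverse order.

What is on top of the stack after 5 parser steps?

     Stack        Input            Action
  1  $ S          d a g d a g f $  expand S → H g K f
  2  $ f K g H    d a g d a g f $  expand H → d a
  3  $ f K g a d  d a g d a g f $  match d
  4  $ f K g a    a g d a g f $    match a
  5  $ f K g      g d a g f $      match g
Stack after step 5: $ f K (top = K).

K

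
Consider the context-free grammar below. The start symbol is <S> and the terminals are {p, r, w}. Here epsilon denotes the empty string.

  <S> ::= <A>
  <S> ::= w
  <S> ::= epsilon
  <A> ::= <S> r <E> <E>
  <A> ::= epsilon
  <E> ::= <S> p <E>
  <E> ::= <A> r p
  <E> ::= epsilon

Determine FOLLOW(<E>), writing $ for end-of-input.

{$, p, r, w}

FIRST(<S>): from <S>::=<A> we get {epsilon, r, w}; from <S>::=w we get {w}; from <S>::=epsilon we get {epsilon}. So FIRST(<S>) = {epsilon, r, w}.
FIRST(<A>): from <A>::=<S> r <E> <E> we get {r, w}; from <A>::=epsilon we get {epsilon}. So FIRST(<A>) = {epsilon, r, w}.
FIRST(<E>): from <E>::=<S> p <E> we get {p, r, w}; from <E>::=<A> r p we get {r, w}; from <E>::=epsilon we get {epsilon}. So FIRST(<E>) = {epsilon, p, r, w}.
FOLLOW(<S>) includes $ since <S> is the start symbol.
FOLLOW(<S>): in <A>::=<S> r <E> <E>, <S> is followed by r <E> <E> with FIRST {r}; in <E>::=<S> p <E>, <S> is followed by p <E> with FIRST {p}. Thus FOLLOW(<S>) = {$, p, r}.
FOLLOW(<A>): in <S>::=<A>, the suffix after <A> is empty, so FOLLOW(<A>) ⊇ FOLLOW(<S>) = {$, p, r}; in <E>::=<A> r p, <A> is followed by r p with FIRST {r}. Thus FOLLOW(<A>) = {$, p, r}.
FOLLOW(<E>): in <A>::=<S> r <E> <E> (occurrence 1), <E> is followed by <E> with FIRST {epsilon, p, r, w}; in <A>::=<S> r <E> <E> (occurrence 1), the suffix after <E> is nullable, so FOLLOW(<E>) ⊇ FOLLOW(<A>) = {$, p, r}; in <A>::=<S> r <E> <E> (occurrence 2), the suffix after <E> is empty, so FOLLOW(<E>) ⊇ FOLLOW(<A>) = {$, p, r}; in <E>::=<S> p <E>, the suffix after <E> is empty (adds nothing new). Thus FOLLOW(<E>) = {$, p, r, w}.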